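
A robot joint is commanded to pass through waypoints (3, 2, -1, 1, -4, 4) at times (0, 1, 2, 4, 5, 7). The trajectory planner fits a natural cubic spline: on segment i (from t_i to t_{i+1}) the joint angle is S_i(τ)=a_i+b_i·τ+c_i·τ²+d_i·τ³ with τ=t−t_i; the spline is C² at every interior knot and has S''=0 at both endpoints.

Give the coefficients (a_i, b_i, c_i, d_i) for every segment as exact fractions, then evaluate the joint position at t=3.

Δ: Δ0=-1, Δ1=-3, Δ2=1, Δ3=-5, Δ4=4
row 1: diag=4, rhs=-12; c'=1/4, d'=-3
row 2: denom=6−1·1/4=23/4; d'=(24−1·-3)/(23/4)=108/23
row 3: denom=6−2·8/23=122/23; d'=(-36−2·108/23)/(122/23)=-522/61
row 4: denom=6−1·23/122=709/122; d'=(54−1·-522/61)/(709/122)=7632/709
back: M4=7632/709
back: M3=-522/61−23/122·7632/709=-7506/709
back: M2=108/23−8/23·-7506/709=5940/709
back: M1=-3−1/4·5940/709=-3612/709
M: M0=0, M1=-3612/709, M2=5940/709, M3=-7506/709, M4=7632/709, M5=0
seg 0: a=3, c=M0/2=0, d=(M1−M0)/(6·1)=-602/709, b=Δ0−h0·(2M0+M1)/6=-107/709
seg 1: a=2, c=M1/2=-1806/709, d=(M2−M1)/(6·1)=1592/709, b=Δ1−h1·(2M1+M2)/6=-1913/709
seg 2: a=-1, c=M2/2=2970/709, d=(M3−M2)/(6·2)=-2241/1418, b=Δ2−h2·(2M2+M3)/6=-749/709
seg 3: a=1, c=M3/2=-3753/709, d=(M4−M3)/(6·1)=2523/709, b=Δ3−h3·(2M3+M4)/6=-2315/709
seg 4: a=-4, c=M4/2=3816/709, d=(M5−M4)/(6·2)=-636/709, b=Δ4−h4·(2M4+M5)/6=-2252/709
t_q=3 → seg 2, τ=1; S=-1+-749/709·τ+2970/709·τ²+-2241/1418·τ³=783/1418

  seg 0: a=3 b=-107/709 c=0 d=-602/709
  seg 1: a=2 b=-1913/709 c=-1806/709 d=1592/709
  seg 2: a=-1 b=-749/709 c=2970/709 d=-2241/1418
  seg 3: a=1 b=-2315/709 c=-3753/709 d=2523/709
  seg 4: a=-4 b=-2252/709 c=3816/709 d=-636/709
S(3) = 783/1418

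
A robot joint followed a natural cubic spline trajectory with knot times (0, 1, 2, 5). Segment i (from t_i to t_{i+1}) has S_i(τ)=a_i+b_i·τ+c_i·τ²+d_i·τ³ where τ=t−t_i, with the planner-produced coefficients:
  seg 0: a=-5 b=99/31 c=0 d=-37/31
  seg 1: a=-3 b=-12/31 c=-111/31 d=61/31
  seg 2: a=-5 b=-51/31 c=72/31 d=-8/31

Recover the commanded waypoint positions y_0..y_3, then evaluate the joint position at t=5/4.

y_0 = S_0(0) = a_0 = -5
y_1 = S_1(0) = a_1 = -3
y_2 = S_2(0) = a_2 = -5
y_3 = S_2(3) = 4
t_q=5/4 is in segment 1 (τ=1/4); S_1(τ)=-6527/1984

y_0=-5 y_1=-3 y_2=-5 y_3=4
S(5/4) = -6527/1984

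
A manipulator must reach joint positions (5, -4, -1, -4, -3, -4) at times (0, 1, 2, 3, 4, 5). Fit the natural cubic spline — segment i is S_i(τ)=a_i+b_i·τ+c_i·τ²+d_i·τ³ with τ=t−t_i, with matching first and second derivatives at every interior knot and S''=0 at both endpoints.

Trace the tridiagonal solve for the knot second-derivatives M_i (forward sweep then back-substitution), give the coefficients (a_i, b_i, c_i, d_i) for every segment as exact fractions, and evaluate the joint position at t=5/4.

Δ: Δ0=-9, Δ1=3, Δ2=-3, Δ3=1, Δ4=-1
row 1: diag=4, rhs=72; c'=1/4, d'=18
row 2: denom=4−1·1/4=15/4; d'=(-36−1·18)/(15/4)=-72/5
row 3: denom=4−1·4/15=56/15; d'=(24−1·-72/5)/(56/15)=72/7
row 4: denom=4−1·15/56=209/56; d'=(-12−1·72/7)/(209/56)=-1248/209
back: M4=-1248/209
back: M3=72/7−15/56·-1248/209=2484/209
back: M2=-72/5−4/15·2484/209=-3672/209
back: M1=18−1/4·-3672/209=4680/209
M: M0=0, M1=4680/209, M2=-3672/209, M3=2484/209, M4=-1248/209, M5=0
seg 0: a=5, c=M0/2=0, d=(M1−M0)/(6·1)=780/209, b=Δ0−h0·(2M0+M1)/6=-2661/209
seg 1: a=-4, c=M1/2=2340/209, d=(M2−M1)/(6·1)=-1392/209, b=Δ1−h1·(2M1+M2)/6=-321/209
seg 2: a=-1, c=M2/2=-1836/209, d=(M3−M2)/(6·1)=54/11, b=Δ2−h2·(2M2+M3)/6=183/209
seg 3: a=-4, c=M3/2=1242/209, d=(M4−M3)/(6·1)=-622/209, b=Δ3−h3·(2M3+M4)/6=-411/209
seg 4: a=-3, c=M4/2=-624/209, d=(M5−M4)/(6·1)=208/209, b=Δ4−h4·(2M4+M5)/6=207/209
t_q=5/4 → seg 1, τ=1/4; S=-4+-321/209·τ+2340/209·τ²+-1392/209·τ³=-3167/836

  seg 0: a=5 b=-2661/209 c=0 d=780/209
  seg 1: a=-4 b=-321/209 c=2340/209 d=-1392/209
  seg 2: a=-1 b=183/209 c=-1836/209 d=54/11
  seg 3: a=-4 b=-411/209 c=1242/209 d=-622/209
  seg 4: a=-3 b=207/209 c=-624/209 d=208/209
S(5/4) = -3167/836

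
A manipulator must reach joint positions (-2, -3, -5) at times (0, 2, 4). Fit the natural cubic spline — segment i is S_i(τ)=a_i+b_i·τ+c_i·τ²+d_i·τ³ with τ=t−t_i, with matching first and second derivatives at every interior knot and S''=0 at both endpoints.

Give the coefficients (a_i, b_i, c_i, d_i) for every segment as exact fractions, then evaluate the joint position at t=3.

Δ: Δ0=-1/2, Δ1=-1
row 1: diag=8, rhs=-3; c'=1/4, d'=-3/8
back: M1=-3/8
M: M0=0, M1=-3/8, M2=0
seg 0: a=-2, c=M0/2=0, d=(M1−M0)/(6·2)=-1/32, b=Δ0−h0·(2M0+M1)/6=-3/8
seg 1: a=-3, c=M1/2=-3/16, d=(M2−M1)/(6·2)=1/32, b=Δ1−h1·(2M1+M2)/6=-3/4
t_q=3 → seg 1, τ=1; S=-3+-3/4·τ+-3/16·τ²+1/32·τ³=-125/32

  seg 0: a=-2 b=-3/8 c=0 d=-1/32
  seg 1: a=-3 b=-3/4 c=-3/16 d=1/32
S(3) = -125/32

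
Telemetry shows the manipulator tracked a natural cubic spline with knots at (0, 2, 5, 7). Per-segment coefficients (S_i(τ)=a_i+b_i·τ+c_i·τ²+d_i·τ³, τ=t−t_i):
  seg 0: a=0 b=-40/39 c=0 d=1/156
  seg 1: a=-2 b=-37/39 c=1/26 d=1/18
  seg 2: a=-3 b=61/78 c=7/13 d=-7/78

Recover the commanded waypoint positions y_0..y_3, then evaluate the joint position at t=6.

y_0=0 y_1=-2 y_2=-3 y_3=0
S(6) = -23/13

y_0 = S_0(0) = a_0 = 0
y_1 = S_1(0) = a_1 = -2
y_2 = S_2(0) = a_2 = -3
y_3 = S_2(2) = 0
t_q=6 is in segment 2 (τ=1); S_2(τ)=-23/13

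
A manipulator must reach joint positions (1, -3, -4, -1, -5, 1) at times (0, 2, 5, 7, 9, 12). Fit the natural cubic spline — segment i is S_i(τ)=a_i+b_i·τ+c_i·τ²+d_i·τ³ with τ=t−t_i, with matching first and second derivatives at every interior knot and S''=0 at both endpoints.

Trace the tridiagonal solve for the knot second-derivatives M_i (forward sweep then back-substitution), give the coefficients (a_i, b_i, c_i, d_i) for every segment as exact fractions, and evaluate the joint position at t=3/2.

  seg 0: a=1 b=-3520/1629 c=0 d=131/3258
  seg 1: a=-3 b=-2734/1629 c=131/543 d=1012/14661
  seg 2: a=-4 b=2660/1629 c=1405/1629 d=-6053/13032
  seg 3: a=-1 b=-533/1086 c=-12539/6516 d=3811/6516
  seg 4: a=-5 b=-3811/3258 c=10327/6516 d=-10327/58644
S(3/2) = -18293/8688

Δ: Δ0=-2, Δ1=-1/3, Δ2=3/2, Δ3=-2, Δ4=2
row 1: diag=10, rhs=10; c'=3/10, d'=1
row 2: denom=10−3·3/10=91/10; d'=(11−3·1)/(91/10)=80/91
row 3: denom=8−2·20/91=688/91; d'=(-21−2·80/91)/(688/91)=-2071/688
row 4: denom=10−2·91/344=1629/172; d'=(24−2·-2071/688)/(1629/172)=10327/3258
back: M4=10327/3258
back: M3=-2071/688−91/344·10327/3258=-12539/3258
back: M2=80/91−20/91·-12539/3258=2810/1629
back: M1=1−3/10·2810/1629=262/543
M: M0=0, M1=262/543, M2=2810/1629, M3=-12539/3258, M4=10327/3258, M5=0
seg 0: a=1, c=M0/2=0, d=(M1−M0)/(6·2)=131/3258, b=Δ0−h0·(2M0+M1)/6=-3520/1629
seg 1: a=-3, c=M1/2=131/543, d=(M2−M1)/(6·3)=1012/14661, b=Δ1−h1·(2M1+M2)/6=-2734/1629
seg 2: a=-4, c=M2/2=1405/1629, d=(M3−M2)/(6·2)=-6053/13032, b=Δ2−h2·(2M2+M3)/6=2660/1629
seg 3: a=-1, c=M3/2=-12539/6516, d=(M4−M3)/(6·2)=3811/6516, b=Δ3−h3·(2M3+M4)/6=-533/1086
seg 4: a=-5, c=M4/2=10327/6516, d=(M5−M4)/(6·3)=-10327/58644, b=Δ4−h4·(2M4+M5)/6=-3811/3258
t_q=3/2 → seg 0, τ=3/2; S=1+-3520/1629·τ+0·τ²+131/3258·τ³=-18293/8688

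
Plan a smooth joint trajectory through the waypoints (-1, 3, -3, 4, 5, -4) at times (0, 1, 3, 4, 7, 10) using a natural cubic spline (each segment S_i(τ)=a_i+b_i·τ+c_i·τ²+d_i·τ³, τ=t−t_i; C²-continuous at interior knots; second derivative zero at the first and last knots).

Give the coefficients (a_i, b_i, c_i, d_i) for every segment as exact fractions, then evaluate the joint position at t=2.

Δ: Δ0=4, Δ1=-3, Δ2=7, Δ3=1/3, Δ4=-3
row 1: diag=6, rhs=-42; c'=1/3, d'=-7
row 2: denom=6−2·1/3=16/3; d'=(60−2·-7)/(16/3)=111/8
row 3: denom=8−1·3/16=125/16; d'=(-40−1·111/8)/(125/16)=-862/125
row 4: denom=12−3·48/125=1356/125; d'=(-20−3·-862/125)/(1356/125)=43/678
back: M4=43/678
back: M3=-862/125−48/125·43/678=-782/113
back: M2=111/8−3/16·-782/113=3429/226
back: M1=-7−1/3·3429/226=-2725/226
M: M0=0, M1=-2725/226, M2=3429/226, M3=-782/113, M4=43/678, M5=0
seg 0: a=-1, c=M0/2=0, d=(M1−M0)/(6·1)=-2725/1356, b=Δ0−h0·(2M0+M1)/6=8149/1356
seg 1: a=3, c=M1/2=-2725/452, d=(M2−M1)/(6·2)=3077/1356, b=Δ1−h1·(2M1+M2)/6=-13/678
seg 2: a=-3, c=M2/2=3429/452, d=(M3−M2)/(6·1)=-4993/1356, b=Δ2−h2·(2M2+M3)/6=2099/678
seg 3: a=4, c=M3/2=-391/113, d=(M4−M3)/(6·3)=4735/12204, b=Δ3−h3·(2M3+M4)/6=9793/1356
seg 4: a=5, c=M4/2=43/1356, d=(M5−M4)/(6·3)=-43/12204, b=Δ4−h4·(2M4+M5)/6=-2077/678
t_q=2 → seg 1, τ=1; S=3+-13/678·τ+-2725/452·τ²+3077/1356·τ³=-88/113

  seg 0: a=-1 b=8149/1356 c=0 d=-2725/1356
  seg 1: a=3 b=-13/678 c=-2725/452 d=3077/1356
  seg 2: a=-3 b=2099/678 c=3429/452 d=-4993/1356
  seg 3: a=4 b=9793/1356 c=-391/113 d=4735/12204
  seg 4: a=5 b=-2077/678 c=43/1356 d=-43/12204
S(2) = -88/113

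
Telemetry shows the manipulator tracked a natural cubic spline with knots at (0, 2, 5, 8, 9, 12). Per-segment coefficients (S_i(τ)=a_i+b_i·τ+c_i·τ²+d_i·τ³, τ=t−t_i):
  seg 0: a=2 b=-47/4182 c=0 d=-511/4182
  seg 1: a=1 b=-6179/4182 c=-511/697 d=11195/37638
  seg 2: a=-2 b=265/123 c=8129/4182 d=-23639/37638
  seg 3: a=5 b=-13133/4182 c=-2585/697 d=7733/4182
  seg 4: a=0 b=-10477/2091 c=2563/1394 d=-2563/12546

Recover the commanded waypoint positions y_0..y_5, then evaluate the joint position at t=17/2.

y_0 = S_0(0) = a_0 = 2
y_1 = S_1(0) = a_1 = 1
y_2 = S_2(0) = a_2 = -2
y_3 = S_3(0) = a_3 = 5
y_4 = S_4(0) = a_4 = 0
y_5 = S_4(3) = -4
t_q=17/2 is in segment 3 (τ=1/2); S_3(τ)=30487/11152

y_0=2 y_1=1 y_2=-2 y_3=5 y_4=0 y_5=-4
S(17/2) = 30487/11152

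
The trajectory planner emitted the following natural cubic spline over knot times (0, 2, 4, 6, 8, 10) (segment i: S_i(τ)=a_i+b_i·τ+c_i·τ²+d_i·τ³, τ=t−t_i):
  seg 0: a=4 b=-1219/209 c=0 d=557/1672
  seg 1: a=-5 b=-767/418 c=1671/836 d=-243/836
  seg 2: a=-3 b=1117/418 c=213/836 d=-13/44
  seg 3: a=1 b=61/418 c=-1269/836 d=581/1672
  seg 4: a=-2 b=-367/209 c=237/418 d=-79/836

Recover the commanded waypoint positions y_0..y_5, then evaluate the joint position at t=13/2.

y_0=4 y_1=-5 y_2=-3 y_3=1 y_4=-2 y_5=-4
S(13/2) = 9857/13376

y_0 = S_0(0) = a_0 = 4
y_1 = S_1(0) = a_1 = -5
y_2 = S_2(0) = a_2 = -3
y_3 = S_3(0) = a_3 = 1
y_4 = S_4(0) = a_4 = -2
y_5 = S_4(2) = -4
t_q=13/2 is in segment 3 (τ=1/2); S_3(τ)=9857/13376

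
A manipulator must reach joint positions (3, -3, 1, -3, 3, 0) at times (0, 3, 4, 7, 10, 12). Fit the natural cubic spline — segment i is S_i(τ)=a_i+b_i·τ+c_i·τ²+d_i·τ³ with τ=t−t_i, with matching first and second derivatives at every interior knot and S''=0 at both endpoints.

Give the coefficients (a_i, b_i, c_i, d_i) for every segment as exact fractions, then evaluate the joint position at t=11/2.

  seg 0: a=3 b=-19387/4182 c=0 d=11023/37638
  seg 1: a=-3 b=6841/2091 c=11023/4182 d=-2659/1394
  seg 2: a=1 b=11797/4182 c=-6454/2091 d=7117/12546
  seg 3: a=-3 b=-47/123 c=8443/4182 d=-15367/37638
  seg 4: a=3 b=2959/4182 c=-1154/697 d=577/2091
S(11/2) = 2243/11152

Δ: Δ0=-2, Δ1=4, Δ2=-4/3, Δ3=2, Δ4=-3/2
row 1: diag=8, rhs=36; c'=1/8, d'=9/2
row 2: denom=8−1·1/8=63/8; d'=(-32−1·9/2)/(63/8)=-292/63
row 3: denom=12−3·8/21=76/7; d'=(20−3·-292/63)/(76/7)=178/57
row 4: denom=10−3·21/76=697/76; d'=(-21−3·178/57)/(697/76)=-2308/697
back: M4=-2308/697
back: M3=178/57−21/76·-2308/697=8443/2091
back: M2=-292/63−8/21·8443/2091=-12908/2091
back: M1=9/2−1/8·-12908/2091=11023/2091
M: M0=0, M1=11023/2091, M2=-12908/2091, M3=8443/2091, M4=-2308/697, M5=0
seg 0: a=3, c=M0/2=0, d=(M1−M0)/(6·3)=11023/37638, b=Δ0−h0·(2M0+M1)/6=-19387/4182
seg 1: a=-3, c=M1/2=11023/4182, d=(M2−M1)/(6·1)=-2659/1394, b=Δ1−h1·(2M1+M2)/6=6841/2091
seg 2: a=1, c=M2/2=-6454/2091, d=(M3−M2)/(6·3)=7117/12546, b=Δ2−h2·(2M2+M3)/6=11797/4182
seg 3: a=-3, c=M3/2=8443/4182, d=(M4−M3)/(6·3)=-15367/37638, b=Δ3−h3·(2M3+M4)/6=-47/123
seg 4: a=3, c=M4/2=-1154/697, d=(M5−M4)/(6·2)=577/2091, b=Δ4−h4·(2M4+M5)/6=2959/4182
t_q=11/2 → seg 2, τ=3/2; S=1+11797/4182·τ+-6454/2091·τ²+7117/12546·τ³=2243/11152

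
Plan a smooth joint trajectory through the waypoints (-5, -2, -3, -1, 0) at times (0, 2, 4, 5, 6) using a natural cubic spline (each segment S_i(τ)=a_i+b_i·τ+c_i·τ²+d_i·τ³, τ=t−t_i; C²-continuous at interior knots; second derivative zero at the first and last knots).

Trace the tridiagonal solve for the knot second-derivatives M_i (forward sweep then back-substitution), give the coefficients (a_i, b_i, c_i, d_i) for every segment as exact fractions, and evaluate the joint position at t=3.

  seg 0: a=-5 b=97/42 c=0 d=-17/84
  seg 1: a=-2 b=-5/42 c=-17/14 d=43/84
  seg 2: a=-3 b=7/6 c=13/7 d=-43/42
  seg 3: a=-1 b=38/21 c=-17/14 d=17/42
S(3) = -79/28

Δ: Δ0=3/2, Δ1=-1/2, Δ2=2, Δ3=1
row 1: diag=8, rhs=-12; c'=1/4, d'=-3/2
row 2: denom=6−2·1/4=11/2; d'=(15−2·-3/2)/(11/2)=36/11
row 3: denom=4−1·2/11=42/11; d'=(-6−1·36/11)/(42/11)=-17/7
back: M3=-17/7
back: M2=36/11−2/11·-17/7=26/7
back: M1=-3/2−1/4·26/7=-17/7
M: M0=0, M1=-17/7, M2=26/7, M3=-17/7, M4=0
seg 0: a=-5, c=M0/2=0, d=(M1−M0)/(6·2)=-17/84, b=Δ0−h0·(2M0+M1)/6=97/42
seg 1: a=-2, c=M1/2=-17/14, d=(M2−M1)/(6·2)=43/84, b=Δ1−h1·(2M1+M2)/6=-5/42
seg 2: a=-3, c=M2/2=13/7, d=(M3−M2)/(6·1)=-43/42, b=Δ2−h2·(2M2+M3)/6=7/6
seg 3: a=-1, c=M3/2=-17/14, d=(M4−M3)/(6·1)=17/42, b=Δ3−h3·(2M3+M4)/6=38/21
t_q=3 → seg 1, τ=1; S=-2+-5/42·τ+-17/14·τ²+43/84·τ³=-79/28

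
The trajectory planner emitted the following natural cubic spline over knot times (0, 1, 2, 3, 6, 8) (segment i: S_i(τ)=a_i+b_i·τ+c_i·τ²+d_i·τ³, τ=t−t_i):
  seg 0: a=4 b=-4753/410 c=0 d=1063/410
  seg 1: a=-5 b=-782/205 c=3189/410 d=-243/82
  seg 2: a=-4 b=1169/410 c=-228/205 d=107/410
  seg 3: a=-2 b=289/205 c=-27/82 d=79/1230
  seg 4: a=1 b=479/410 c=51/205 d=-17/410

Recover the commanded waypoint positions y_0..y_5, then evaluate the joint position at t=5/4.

y_0 = S_0(0) = a_0 = 4
y_1 = S_1(0) = a_1 = -5
y_2 = S_2(0) = a_2 = -4
y_3 = S_3(0) = a_3 = -2
y_4 = S_4(0) = a_4 = 1
y_5 = S_4(2) = 4
t_q=5/4 is in segment 1 (τ=1/4); S_1(τ)=-144683/26240

y_0=4 y_1=-5 y_2=-4 y_3=-2 y_4=1 y_5=4
S(5/4) = -144683/26240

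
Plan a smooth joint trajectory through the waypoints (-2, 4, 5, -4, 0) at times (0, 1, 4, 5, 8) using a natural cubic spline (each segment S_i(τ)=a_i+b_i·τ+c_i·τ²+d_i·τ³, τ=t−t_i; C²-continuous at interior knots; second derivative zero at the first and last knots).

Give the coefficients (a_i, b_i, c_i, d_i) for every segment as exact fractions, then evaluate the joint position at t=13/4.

Δ: Δ0=6, Δ1=1/3, Δ2=-9, Δ3=4/3
row 1: diag=8, rhs=-34; c'=3/8, d'=-17/4
row 2: denom=8−3·3/8=55/8; d'=(-56−3·-17/4)/(55/8)=-346/55
row 3: denom=8−1·8/55=432/55; d'=(62−1·-346/55)/(432/55)=313/36
back: M3=313/36
back: M2=-346/55−8/55·313/36=-68/9
back: M1=-17/4−3/8·-68/9=-17/12
M: M0=0, M1=-17/12, M2=-68/9, M3=313/36, M4=0
seg 0: a=-2, c=M0/2=0, d=(M1−M0)/(6·1)=-17/72, b=Δ0−h0·(2M0+M1)/6=449/72
seg 1: a=4, c=M1/2=-17/24, d=(M2−M1)/(6·3)=-221/648, b=Δ1−h1·(2M1+M2)/6=199/36
seg 2: a=5, c=M2/2=-34/9, d=(M3−M2)/(6·1)=65/24, b=Δ2−h2·(2M2+M3)/6=-571/72
seg 3: a=-4, c=M3/2=313/72, d=(M4−M3)/(6·3)=-313/648, b=Δ3−h3·(2M3+M4)/6=-265/36
t_q=13/4 → seg 1, τ=9/4; S=4+199/36·τ+-17/24·τ²+-221/648·τ³=4591/512

  seg 0: a=-2 b=449/72 c=0 d=-17/72
  seg 1: a=4 b=199/36 c=-17/24 d=-221/648
  seg 2: a=5 b=-571/72 c=-34/9 d=65/24
  seg 3: a=-4 b=-265/36 c=313/72 d=-313/648
S(13/4) = 4591/512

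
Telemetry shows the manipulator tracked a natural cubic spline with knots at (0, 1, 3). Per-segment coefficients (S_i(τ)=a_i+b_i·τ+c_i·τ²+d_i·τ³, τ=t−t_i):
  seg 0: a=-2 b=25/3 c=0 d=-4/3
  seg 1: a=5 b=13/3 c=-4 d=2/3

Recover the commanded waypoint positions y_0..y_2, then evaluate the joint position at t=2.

y_0=-2 y_1=5 y_2=3
S(2) = 6

y_0 = S_0(0) = a_0 = -2
y_1 = S_1(0) = a_1 = 5
y_2 = S_1(2) = 3
t_q=2 is in segment 1 (τ=1); S_1(τ)=6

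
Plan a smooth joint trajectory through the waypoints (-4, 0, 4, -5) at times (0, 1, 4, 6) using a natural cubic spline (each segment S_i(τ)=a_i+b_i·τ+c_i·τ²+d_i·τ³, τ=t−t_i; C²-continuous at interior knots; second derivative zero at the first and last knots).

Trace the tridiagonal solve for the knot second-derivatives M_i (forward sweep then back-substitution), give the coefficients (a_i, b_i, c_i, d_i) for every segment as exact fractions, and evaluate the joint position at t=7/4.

  seg 0: a=-4 b=1759/426 c=0 d=-55/426
  seg 1: a=0 b=797/213 c=-55/142 d=-59/426
  seg 2: a=4 b=-989/426 c=-116/71 d=58/213
S(7/4) = 22993/9088

Δ: Δ0=4, Δ1=4/3, Δ2=-9/2
row 1: diag=8, rhs=-16; c'=3/8, d'=-2
row 2: denom=10−3·3/8=71/8; d'=(-35−3·-2)/(71/8)=-232/71
back: M2=-232/71
back: M1=-2−3/8·-232/71=-55/71
M: M0=0, M1=-55/71, M2=-232/71, M3=0
seg 0: a=-4, c=M0/2=0, d=(M1−M0)/(6·1)=-55/426, b=Δ0−h0·(2M0+M1)/6=1759/426
seg 1: a=0, c=M1/2=-55/142, d=(M2−M1)/(6·3)=-59/426, b=Δ1−h1·(2M1+M2)/6=797/213
seg 2: a=4, c=M2/2=-116/71, d=(M3−M2)/(6·2)=58/213, b=Δ2−h2·(2M2+M3)/6=-989/426
t_q=7/4 → seg 1, τ=3/4; S=0+797/213·τ+-55/142·τ²+-59/426·τ³=22993/9088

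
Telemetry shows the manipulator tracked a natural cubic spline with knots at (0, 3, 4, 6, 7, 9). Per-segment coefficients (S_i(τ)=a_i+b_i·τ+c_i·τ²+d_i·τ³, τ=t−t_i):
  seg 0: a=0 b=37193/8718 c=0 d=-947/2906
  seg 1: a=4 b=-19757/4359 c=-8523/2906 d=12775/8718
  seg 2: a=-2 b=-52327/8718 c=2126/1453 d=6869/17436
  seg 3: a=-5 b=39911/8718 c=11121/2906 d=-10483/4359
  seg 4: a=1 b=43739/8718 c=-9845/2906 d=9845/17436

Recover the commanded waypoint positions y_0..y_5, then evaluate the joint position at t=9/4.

y_0=0 y_1=4 y_2=-2 y_3=-5 y_4=1 y_5=2
S(9/4) = 1094901/185984

y_0 = S_0(0) = a_0 = 0
y_1 = S_1(0) = a_1 = 4
y_2 = S_2(0) = a_2 = -2
y_3 = S_3(0) = a_3 = -5
y_4 = S_4(0) = a_4 = 1
y_5 = S_4(2) = 2
t_q=9/4 is in segment 0 (τ=9/4); S_0(τ)=1094901/185984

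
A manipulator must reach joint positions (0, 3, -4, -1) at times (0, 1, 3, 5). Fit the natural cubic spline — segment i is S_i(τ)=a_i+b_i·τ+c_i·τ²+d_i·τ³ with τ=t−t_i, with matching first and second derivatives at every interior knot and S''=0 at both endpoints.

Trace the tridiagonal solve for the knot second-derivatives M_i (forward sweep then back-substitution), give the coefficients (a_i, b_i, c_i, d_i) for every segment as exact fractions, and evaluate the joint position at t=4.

  seg 0: a=0 b=97/22 c=0 d=-31/22
  seg 1: a=3 b=2/11 c=-93/22 d=105/88
  seg 2: a=-4 b=-53/22 c=129/44 d=-43/88
S(4) = -349/88

Δ: Δ0=3, Δ1=-7/2, Δ2=3/2
row 1: diag=6, rhs=-39; c'=1/3, d'=-13/2
row 2: denom=8−2·1/3=22/3; d'=(30−2·-13/2)/(22/3)=129/22
back: M2=129/22
back: M1=-13/2−1/3·129/22=-93/11
M: M0=0, M1=-93/11, M2=129/22, M3=0
seg 0: a=0, c=M0/2=0, d=(M1−M0)/(6·1)=-31/22, b=Δ0−h0·(2M0+M1)/6=97/22
seg 1: a=3, c=M1/2=-93/22, d=(M2−M1)/(6·2)=105/88, b=Δ1−h1·(2M1+M2)/6=2/11
seg 2: a=-4, c=M2/2=129/44, d=(M3−M2)/(6·2)=-43/88, b=Δ2−h2·(2M2+M3)/6=-53/22
t_q=4 → seg 2, τ=1; S=-4+-53/22·τ+129/44·τ²+-43/88·τ³=-349/88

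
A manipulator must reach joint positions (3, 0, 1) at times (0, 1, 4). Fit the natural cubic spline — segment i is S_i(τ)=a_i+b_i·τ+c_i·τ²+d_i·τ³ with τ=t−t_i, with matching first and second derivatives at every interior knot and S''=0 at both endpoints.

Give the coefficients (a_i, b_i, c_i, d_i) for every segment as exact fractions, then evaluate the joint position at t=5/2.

  seg 0: a=3 b=-41/12 c=0 d=5/12
  seg 1: a=0 b=-13/6 c=5/4 d=-5/36
S(5/2) = -29/32

Δ: Δ0=-3, Δ1=1/3
row 1: diag=8, rhs=20; c'=3/8, d'=5/2
back: M1=5/2
M: M0=0, M1=5/2, M2=0
seg 0: a=3, c=M0/2=0, d=(M1−M0)/(6·1)=5/12, b=Δ0−h0·(2M0+M1)/6=-41/12
seg 1: a=0, c=M1/2=5/4, d=(M2−M1)/(6·3)=-5/36, b=Δ1−h1·(2M1+M2)/6=-13/6
t_q=5/2 → seg 1, τ=3/2; S=0+-13/6·τ+5/4·τ²+-5/36·τ³=-29/32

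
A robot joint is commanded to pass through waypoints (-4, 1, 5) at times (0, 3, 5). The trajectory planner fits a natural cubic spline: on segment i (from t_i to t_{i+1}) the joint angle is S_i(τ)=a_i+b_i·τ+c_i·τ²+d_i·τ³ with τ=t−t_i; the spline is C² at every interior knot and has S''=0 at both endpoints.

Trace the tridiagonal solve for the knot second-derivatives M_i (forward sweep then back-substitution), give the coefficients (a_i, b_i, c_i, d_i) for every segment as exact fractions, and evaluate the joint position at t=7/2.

Δ: Δ0=5/3, Δ1=2
row 1: diag=10, rhs=2; c'=1/5, d'=1/5
back: M1=1/5
M: M0=0, M1=1/5, M2=0
seg 0: a=-4, c=M0/2=0, d=(M1−M0)/(6·3)=1/90, b=Δ0−h0·(2M0+M1)/6=47/30
seg 1: a=1, c=M1/2=1/10, d=(M2−M1)/(6·2)=-1/60, b=Δ1−h1·(2M1+M2)/6=28/15
t_q=7/2 → seg 1, τ=1/2; S=1+28/15·τ+1/10·τ²+-1/60·τ³=313/160

  seg 0: a=-4 b=47/30 c=0 d=1/90
  seg 1: a=1 b=28/15 c=1/10 d=-1/60
S(7/2) = 313/160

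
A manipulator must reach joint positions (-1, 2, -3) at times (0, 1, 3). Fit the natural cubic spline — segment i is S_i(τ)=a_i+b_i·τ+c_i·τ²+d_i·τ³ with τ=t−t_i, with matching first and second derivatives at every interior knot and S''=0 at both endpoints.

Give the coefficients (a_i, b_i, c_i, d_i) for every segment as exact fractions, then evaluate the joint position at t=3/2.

Δ: Δ0=3, Δ1=-5/2
row 1: diag=6, rhs=-33; c'=1/3, d'=-11/2
back: M1=-11/2
M: M0=0, M1=-11/2, M2=0
seg 0: a=-1, c=M0/2=0, d=(M1−M0)/(6·1)=-11/12, b=Δ0−h0·(2M0+M1)/6=47/12
seg 1: a=2, c=M1/2=-11/4, d=(M2−M1)/(6·2)=11/24, b=Δ1−h1·(2M1+M2)/6=7/6
t_q=3/2 → seg 1, τ=1/2; S=2+7/6·τ+-11/4·τ²+11/24·τ³=125/64

  seg 0: a=-1 b=47/12 c=0 d=-11/12
  seg 1: a=2 b=7/6 c=-11/4 d=11/24
S(3/2) = 125/64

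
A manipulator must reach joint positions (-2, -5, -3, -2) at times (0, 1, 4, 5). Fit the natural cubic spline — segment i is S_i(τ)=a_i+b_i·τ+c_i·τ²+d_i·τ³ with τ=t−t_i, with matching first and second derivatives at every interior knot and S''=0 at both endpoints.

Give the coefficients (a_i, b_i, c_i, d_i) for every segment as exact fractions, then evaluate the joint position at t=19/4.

Δ: Δ0=-3, Δ1=2/3, Δ2=1
row 1: diag=8, rhs=22; c'=3/8, d'=11/4
row 2: denom=8−3·3/8=55/8; d'=(2−3·11/4)/(55/8)=-10/11
back: M2=-10/11
back: M1=11/4−3/8·-10/11=34/11
M: M0=0, M1=34/11, M2=-10/11, M3=0
seg 0: a=-2, c=M0/2=0, d=(M1−M0)/(6·1)=17/33, b=Δ0−h0·(2M0+M1)/6=-116/33
seg 1: a=-5, c=M1/2=17/11, d=(M2−M1)/(6·3)=-2/9, b=Δ1−h1·(2M1+M2)/6=-65/33
seg 2: a=-3, c=M2/2=-5/11, d=(M3−M2)/(6·1)=5/33, b=Δ2−h2·(2M2+M3)/6=43/33
t_q=19/4 → seg 2, τ=3/4; S=-3+43/33·τ+-5/11·τ²+5/33·τ³=-1559/704

  seg 0: a=-2 b=-116/33 c=0 d=17/33
  seg 1: a=-5 b=-65/33 c=17/11 d=-2/9
  seg 2: a=-3 b=43/33 c=-5/11 d=5/33
S(19/4) = -1559/704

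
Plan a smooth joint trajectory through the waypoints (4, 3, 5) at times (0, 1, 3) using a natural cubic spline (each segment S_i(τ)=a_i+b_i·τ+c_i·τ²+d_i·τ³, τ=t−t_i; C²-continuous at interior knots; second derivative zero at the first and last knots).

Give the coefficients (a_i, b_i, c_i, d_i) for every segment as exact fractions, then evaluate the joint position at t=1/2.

  seg 0: a=4 b=-4/3 c=0 d=1/3
  seg 1: a=3 b=-1/3 c=1 d=-1/6
S(1/2) = 27/8

Δ: Δ0=-1, Δ1=1
row 1: diag=6, rhs=12; c'=1/3, d'=2
back: M1=2
M: M0=0, M1=2, M2=0
seg 0: a=4, c=M0/2=0, d=(M1−M0)/(6·1)=1/3, b=Δ0−h0·(2M0+M1)/6=-4/3
seg 1: a=3, c=M1/2=1, d=(M2−M1)/(6·2)=-1/6, b=Δ1−h1·(2M1+M2)/6=-1/3
t_q=1/2 → seg 0, τ=1/2; S=4+-4/3·τ+0·τ²+1/3·τ³=27/8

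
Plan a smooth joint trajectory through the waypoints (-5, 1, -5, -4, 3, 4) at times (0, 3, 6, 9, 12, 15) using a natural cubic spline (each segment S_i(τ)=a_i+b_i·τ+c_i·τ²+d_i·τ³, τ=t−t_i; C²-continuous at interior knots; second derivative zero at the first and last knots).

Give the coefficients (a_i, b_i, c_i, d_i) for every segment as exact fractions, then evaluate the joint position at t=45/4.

Δ: Δ0=2, Δ1=-2, Δ2=1/3, Δ3=7/3, Δ4=1/3
row 1: diag=12, rhs=-24; c'=1/4, d'=-2
row 2: denom=12−3·1/4=45/4; d'=(14−3·-2)/(45/4)=16/9
row 3: denom=12−3·4/15=56/5; d'=(12−3·16/9)/(56/5)=25/42
row 4: denom=12−3·15/56=627/56; d'=(-12−3·25/42)/(627/56)=-772/627
back: M4=-772/627
back: M3=25/42−15/56·-772/627=580/627
back: M2=16/9−4/15·580/627=320/209
back: M1=-2−1/4·320/209=-498/209
M: M0=0, M1=-498/209, M2=320/209, M3=580/627, M4=-772/627, M5=0
seg 0: a=-5, c=M0/2=0, d=(M1−M0)/(6·3)=-83/627, b=Δ0−h0·(2M0+M1)/6=667/209
seg 1: a=1, c=M1/2=-249/209, d=(M2−M1)/(6·3)=409/1881, b=Δ1−h1·(2M1+M2)/6=-80/209
seg 2: a=-5, c=M2/2=160/209, d=(M3−M2)/(6·3)=-10/297, b=Δ2−h2·(2M2+M3)/6=-347/209
seg 3: a=-4, c=M3/2=290/627, d=(M4−M3)/(6·3)=-676/5643, b=Δ3−h3·(2M3+M4)/6=423/209
seg 4: a=3, c=M4/2=-386/627, d=(M5−M4)/(6·3)=386/5643, b=Δ4−h4·(2M4+M5)/6=327/209
t_q=45/4 → seg 3, τ=9/4; S=-4+423/209·τ+290/627·τ²+-676/5643·τ³=5119/3344

  seg 0: a=-5 b=667/209 c=0 d=-83/627
  seg 1: a=1 b=-80/209 c=-249/209 d=409/1881
  seg 2: a=-5 b=-347/209 c=160/209 d=-10/297
  seg 3: a=-4 b=423/209 c=290/627 d=-676/5643
  seg 4: a=3 b=327/209 c=-386/627 d=386/5643
S(45/4) = 5119/3344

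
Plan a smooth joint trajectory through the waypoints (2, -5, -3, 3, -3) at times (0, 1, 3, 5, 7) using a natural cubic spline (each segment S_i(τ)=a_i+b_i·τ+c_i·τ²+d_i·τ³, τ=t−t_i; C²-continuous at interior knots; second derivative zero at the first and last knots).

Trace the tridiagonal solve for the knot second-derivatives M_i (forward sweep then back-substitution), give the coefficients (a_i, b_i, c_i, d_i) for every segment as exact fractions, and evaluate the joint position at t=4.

  seg 0: a=2 b=-340/41 c=0 d=53/41
  seg 1: a=-5 b=-181/41 c=159/41 d=-24/41
  seg 2: a=-3 b=167/41 c=15/41 d=-37/82
  seg 3: a=3 b=5/41 c=-96/41 d=16/41
S(4) = 81/82

Δ: Δ0=-7, Δ1=1, Δ2=3, Δ3=-3
row 1: diag=6, rhs=48; c'=1/3, d'=8
row 2: denom=8−2·1/3=22/3; d'=(12−2·8)/(22/3)=-6/11
row 3: denom=8−2·3/11=82/11; d'=(-36−2·-6/11)/(82/11)=-192/41
back: M3=-192/41
back: M2=-6/11−3/11·-192/41=30/41
back: M1=8−1/3·30/41=318/41
M: M0=0, M1=318/41, M2=30/41, M3=-192/41, M4=0
seg 0: a=2, c=M0/2=0, d=(M1−M0)/(6·1)=53/41, b=Δ0−h0·(2M0+M1)/6=-340/41
seg 1: a=-5, c=M1/2=159/41, d=(M2−M1)/(6·2)=-24/41, b=Δ1−h1·(2M1+M2)/6=-181/41
seg 2: a=-3, c=M2/2=15/41, d=(M3−M2)/(6·2)=-37/82, b=Δ2−h2·(2M2+M3)/6=167/41
seg 3: a=3, c=M3/2=-96/41, d=(M4−M3)/(6·2)=16/41, b=Δ3−h3·(2M3+M4)/6=5/41
t_q=4 → seg 2, τ=1; S=-3+167/41·τ+15/41·τ²+-37/82·τ³=81/82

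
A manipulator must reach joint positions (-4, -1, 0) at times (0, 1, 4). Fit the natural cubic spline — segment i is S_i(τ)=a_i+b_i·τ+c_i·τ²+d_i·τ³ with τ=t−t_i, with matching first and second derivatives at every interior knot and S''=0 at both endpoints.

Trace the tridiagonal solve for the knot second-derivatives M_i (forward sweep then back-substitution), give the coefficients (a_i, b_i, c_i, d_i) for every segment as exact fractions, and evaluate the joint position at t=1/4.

Δ: Δ0=3, Δ1=1/3
row 1: diag=8, rhs=-16; c'=3/8, d'=-2
back: M1=-2
M: M0=0, M1=-2, M2=0
seg 0: a=-4, c=M0/2=0, d=(M1−M0)/(6·1)=-1/3, b=Δ0−h0·(2M0+M1)/6=10/3
seg 1: a=-1, c=M1/2=-1, d=(M2−M1)/(6·3)=1/9, b=Δ1−h1·(2M1+M2)/6=7/3
t_q=1/4 → seg 0, τ=1/4; S=-4+10/3·τ+0·τ²+-1/3·τ³=-203/64

  seg 0: a=-4 b=10/3 c=0 d=-1/3
  seg 1: a=-1 b=7/3 c=-1 d=1/9
S(1/4) = -203/64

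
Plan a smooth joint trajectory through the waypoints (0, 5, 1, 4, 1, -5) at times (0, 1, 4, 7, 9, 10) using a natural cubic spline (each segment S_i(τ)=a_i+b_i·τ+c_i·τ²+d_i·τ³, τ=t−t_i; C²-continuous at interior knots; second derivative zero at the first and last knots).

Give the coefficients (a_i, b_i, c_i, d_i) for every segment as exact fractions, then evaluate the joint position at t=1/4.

Δ: Δ0=5, Δ1=-4/3, Δ2=1, Δ3=-3/2, Δ4=-6
row 1: diag=8, rhs=-38; c'=3/8, d'=-19/4
row 2: denom=12−3·3/8=87/8; d'=(14−3·-19/4)/(87/8)=226/87
row 3: denom=10−3·8/29=266/29; d'=(-15−3·226/87)/(266/29)=-661/266
row 4: denom=6−2·29/133=740/133; d'=(-27−2·-661/266)/(740/133)=-293/74
back: M4=-293/74
back: M3=-661/266−29/133·-293/74=-60/37
back: M2=226/87−8/29·-60/37=338/111
back: M1=-19/4−3/8·338/111=-218/37
M: M0=0, M1=-218/37, M2=338/111, M3=-60/37, M4=-293/74, M5=0
seg 0: a=0, c=M0/2=0, d=(M1−M0)/(6·1)=-109/111, b=Δ0−h0·(2M0+M1)/6=664/111
seg 1: a=5, c=M1/2=-109/37, d=(M2−M1)/(6·3)=496/999, b=Δ1−h1·(2M1+M2)/6=337/111
seg 2: a=1, c=M2/2=169/111, d=(M3−M2)/(6·3)=-7/27, b=Δ2−h2·(2M2+M3)/6=-137/111
seg 3: a=4, c=M3/2=-30/37, d=(M4−M3)/(6·2)=-173/888, b=Δ3−h3·(2M3+M4)/6=100/111
seg 4: a=1, c=M4/2=-293/148, d=(M5−M4)/(6·1)=293/444, b=Δ4−h4·(2M4+M5)/6=-1039/222
t_q=1/4 → seg 0, τ=1/4; S=0+664/111·τ+0·τ²+-109/111·τ³=3505/2368

  seg 0: a=0 b=664/111 c=0 d=-109/111
  seg 1: a=5 b=337/111 c=-109/37 d=496/999
  seg 2: a=1 b=-137/111 c=169/111 d=-7/27
  seg 3: a=4 b=100/111 c=-30/37 d=-173/888
  seg 4: a=1 b=-1039/222 c=-293/148 d=293/444
S(1/4) = 3505/2368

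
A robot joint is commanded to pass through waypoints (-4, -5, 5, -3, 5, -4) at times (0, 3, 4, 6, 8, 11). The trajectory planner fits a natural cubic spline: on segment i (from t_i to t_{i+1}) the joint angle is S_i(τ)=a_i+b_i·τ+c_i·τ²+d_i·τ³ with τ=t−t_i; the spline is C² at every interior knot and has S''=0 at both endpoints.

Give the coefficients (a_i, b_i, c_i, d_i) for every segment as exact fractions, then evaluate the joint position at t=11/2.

Δ: Δ0=-1/3, Δ1=10, Δ2=-4, Δ3=4, Δ4=-3
row 1: diag=8, rhs=62; c'=1/8, d'=31/4
row 2: denom=6−1·1/8=47/8; d'=(-84−1·31/4)/(47/8)=-734/47
row 3: denom=8−2·16/47=344/47; d'=(48−2·-734/47)/(344/47)=931/86
row 4: denom=10−2·47/172=813/86; d'=(-42−2·931/86)/(813/86)=-5474/813
back: M4=-5474/813
back: M3=931/86−47/172·-5474/813=10297/813
back: M2=-734/47−16/47·10297/813=-16202/813
back: M1=31/4−1/8·-16202/813=8326/813
M: M0=0, M1=8326/813, M2=-16202/813, M3=10297/813, M4=-5474/813, M5=0
seg 0: a=-4, c=M0/2=0, d=(M1−M0)/(6·3)=4163/7317, b=Δ0−h0·(2M0+M1)/6=-1478/271
seg 1: a=-5, c=M1/2=4163/813, d=(M2−M1)/(6·1)=-4088/813, b=Δ1−h1·(2M1+M2)/6=2685/271
seg 2: a=5, c=M2/2=-8101/813, d=(M3−M2)/(6·2)=8833/3252, b=Δ2−h2·(2M2+M3)/6=4117/813
seg 3: a=-3, c=M3/2=10297/1626, d=(M4−M3)/(6·2)=-5257/3252, b=Δ3−h3·(2M3+M4)/6=-596/271
seg 4: a=5, c=M4/2=-2737/813, d=(M5−M4)/(6·3)=2737/7317, b=Δ4−h4·(2M4+M5)/6=3035/813
t_q=11/2 → seg 2, τ=3/2; S=5+4117/813·τ+-8101/813·τ²+8833/3252·τ³=-5695/8672

  seg 0: a=-4 b=-1478/271 c=0 d=4163/7317
  seg 1: a=-5 b=2685/271 c=4163/813 d=-4088/813
  seg 2: a=5 b=4117/813 c=-8101/813 d=8833/3252
  seg 3: a=-3 b=-596/271 c=10297/1626 d=-5257/3252
  seg 4: a=5 b=3035/813 c=-2737/813 d=2737/7317
S(11/2) = -5695/8672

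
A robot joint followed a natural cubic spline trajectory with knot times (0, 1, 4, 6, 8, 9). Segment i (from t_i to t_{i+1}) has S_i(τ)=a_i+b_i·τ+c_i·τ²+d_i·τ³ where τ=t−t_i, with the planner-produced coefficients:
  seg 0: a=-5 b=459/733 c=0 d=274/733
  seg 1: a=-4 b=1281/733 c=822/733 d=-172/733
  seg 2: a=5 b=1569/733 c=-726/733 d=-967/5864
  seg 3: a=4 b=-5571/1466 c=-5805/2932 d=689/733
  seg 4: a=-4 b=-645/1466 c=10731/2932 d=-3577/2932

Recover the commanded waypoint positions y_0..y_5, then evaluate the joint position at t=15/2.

y_0 = S_0(0) = a_0 = -5
y_1 = S_1(0) = a_1 = -4
y_2 = S_2(0) = a_2 = 5
y_3 = S_3(0) = a_3 = 4
y_4 = S_4(0) = a_4 = -4
y_5 = S_4(1) = -2
t_q=15/2 is in segment 3 (τ=3/2); S_3(τ)=-34979/11728

y_0=-5 y_1=-4 y_2=5 y_3=4 y_4=-4 y_5=-2
S(15/2) = -34979/11728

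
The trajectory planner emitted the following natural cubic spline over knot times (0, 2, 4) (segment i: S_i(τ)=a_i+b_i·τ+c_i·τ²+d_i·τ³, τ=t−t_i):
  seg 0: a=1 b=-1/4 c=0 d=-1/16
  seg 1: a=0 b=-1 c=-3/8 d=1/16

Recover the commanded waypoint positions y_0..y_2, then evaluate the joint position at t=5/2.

y_0=1 y_1=0 y_2=-3
S(5/2) = -75/128

y_0 = S_0(0) = a_0 = 1
y_1 = S_1(0) = a_1 = 0
y_2 = S_1(2) = -3
t_q=5/2 is in segment 1 (τ=1/2); S_1(τ)=-75/128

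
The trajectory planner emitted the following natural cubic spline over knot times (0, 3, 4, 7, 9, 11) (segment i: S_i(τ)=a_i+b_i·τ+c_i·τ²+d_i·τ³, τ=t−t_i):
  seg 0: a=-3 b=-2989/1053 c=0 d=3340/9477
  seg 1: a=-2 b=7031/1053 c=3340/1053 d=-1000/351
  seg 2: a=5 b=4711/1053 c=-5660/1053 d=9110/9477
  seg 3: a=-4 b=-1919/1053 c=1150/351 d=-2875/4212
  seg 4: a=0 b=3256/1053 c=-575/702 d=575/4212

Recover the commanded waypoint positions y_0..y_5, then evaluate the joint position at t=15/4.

y_0 = S_0(0) = a_0 = -3
y_1 = S_1(0) = a_1 = -2
y_2 = S_2(0) = a_2 = 5
y_3 = S_3(0) = a_3 = -4
y_4 = S_4(0) = a_4 = 0
y_5 = S_4(2) = 4
t_q=15/4 is in segment 1 (τ=3/4); S_1(τ)=10081/2808

y_0=-3 y_1=-2 y_2=5 y_3=-4 y_4=0 y_5=4
S(15/4) = 10081/2808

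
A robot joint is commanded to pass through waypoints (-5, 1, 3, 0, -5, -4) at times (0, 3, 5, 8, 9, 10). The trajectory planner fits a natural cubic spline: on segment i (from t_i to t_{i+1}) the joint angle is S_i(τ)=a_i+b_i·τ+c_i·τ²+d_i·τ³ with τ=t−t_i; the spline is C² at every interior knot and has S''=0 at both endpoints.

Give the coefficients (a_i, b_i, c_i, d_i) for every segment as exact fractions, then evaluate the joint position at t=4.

  seg 0: a=-5 b=1013/436 c=0 d=-47/1308
  seg 1: a=1 b=295/218 c=-141/436 d=8/109
  seg 2: a=3 b=205/218 c=51/436 d=-111/436
  seg 3: a=0 b=-2281/436 c=-237/109 d=1049/436
  seg 4: a=-5 b=-515/218 c=2199/436 d=-733/436
S(4) = 917/436

Δ: Δ0=2, Δ1=1, Δ2=-1, Δ3=-5, Δ4=1
row 1: diag=10, rhs=-6; c'=1/5, d'=-3/5
row 2: denom=10−2·1/5=48/5; d'=(-12−2·-3/5)/(48/5)=-9/8
row 3: denom=8−3·5/16=113/16; d'=(-24−3·-9/8)/(113/16)=-330/113
row 4: denom=4−1·16/113=436/113; d'=(36−1·-330/113)/(436/113)=2199/218
back: M4=2199/218
back: M3=-330/113−16/113·2199/218=-474/109
back: M2=-9/8−5/16·-474/109=51/218
back: M1=-3/5−1/5·51/218=-141/218
M: M0=0, M1=-141/218, M2=51/218, M3=-474/109, M4=2199/218, M5=0
seg 0: a=-5, c=M0/2=0, d=(M1−M0)/(6·3)=-47/1308, b=Δ0−h0·(2M0+M1)/6=1013/436
seg 1: a=1, c=M1/2=-141/436, d=(M2−M1)/(6·2)=8/109, b=Δ1−h1·(2M1+M2)/6=295/218
seg 2: a=3, c=M2/2=51/436, d=(M3−M2)/(6·3)=-111/436, b=Δ2−h2·(2M2+M3)/6=205/218
seg 3: a=0, c=M3/2=-237/109, d=(M4−M3)/(6·1)=1049/436, b=Δ3−h3·(2M3+M4)/6=-2281/436
seg 4: a=-5, c=M4/2=2199/436, d=(M5−M4)/(6·1)=-733/436, b=Δ4−h4·(2M4+M5)/6=-515/218
t_q=4 → seg 1, τ=1; S=1+295/218·τ+-141/436·τ²+8/109·τ³=917/436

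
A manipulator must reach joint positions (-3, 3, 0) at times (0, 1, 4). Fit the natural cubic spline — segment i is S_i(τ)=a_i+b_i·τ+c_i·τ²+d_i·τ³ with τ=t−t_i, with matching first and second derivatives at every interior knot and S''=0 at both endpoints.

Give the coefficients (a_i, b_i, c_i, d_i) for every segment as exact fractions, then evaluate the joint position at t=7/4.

Δ: Δ0=6, Δ1=-1
row 1: diag=8, rhs=-42; c'=3/8, d'=-21/4
back: M1=-21/4
M: M0=0, M1=-21/4, M2=0
seg 0: a=-3, c=M0/2=0, d=(M1−M0)/(6·1)=-7/8, b=Δ0−h0·(2M0+M1)/6=55/8
seg 1: a=3, c=M1/2=-21/8, d=(M2−M1)/(6·3)=7/24, b=Δ1−h1·(2M1+M2)/6=17/4
t_q=7/4 → seg 1, τ=3/4; S=3+17/4·τ+-21/8·τ²+7/24·τ³=2475/512

  seg 0: a=-3 b=55/8 c=0 d=-7/8
  seg 1: a=3 b=17/4 c=-21/8 d=7/24
S(7/4) = 2475/512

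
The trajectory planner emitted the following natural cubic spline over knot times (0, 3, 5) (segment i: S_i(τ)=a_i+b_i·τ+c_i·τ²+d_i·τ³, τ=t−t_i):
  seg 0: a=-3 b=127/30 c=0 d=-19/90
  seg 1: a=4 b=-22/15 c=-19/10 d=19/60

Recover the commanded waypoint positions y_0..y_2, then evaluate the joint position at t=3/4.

y_0=-3 y_1=4 y_2=-4
S(3/4) = 11/128

y_0 = S_0(0) = a_0 = -3
y_1 = S_1(0) = a_1 = 4
y_2 = S_1(2) = -4
t_q=3/4 is in segment 0 (τ=3/4); S_0(τ)=11/128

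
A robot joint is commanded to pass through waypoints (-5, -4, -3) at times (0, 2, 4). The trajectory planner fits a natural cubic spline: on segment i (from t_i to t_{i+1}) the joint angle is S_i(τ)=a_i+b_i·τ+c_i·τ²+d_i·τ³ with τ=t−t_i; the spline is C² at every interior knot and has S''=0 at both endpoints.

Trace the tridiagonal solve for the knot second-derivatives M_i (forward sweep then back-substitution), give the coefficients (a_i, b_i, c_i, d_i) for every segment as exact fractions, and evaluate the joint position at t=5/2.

  seg 0: a=-5 b=1/2 c=0 d=0
  seg 1: a=-4 b=1/2 c=0 d=0
S(5/2) = -15/4

Δ: Δ0=1/2, Δ1=1/2
row 1: diag=8, rhs=0; c'=1/4, d'=0
back: M1=0
M: M0=0, M1=0, M2=0
seg 0: a=-5, c=M0/2=0, d=(M1−M0)/(6·2)=0, b=Δ0−h0·(2M0+M1)/6=1/2
seg 1: a=-4, c=M1/2=0, d=(M2−M1)/(6·2)=0, b=Δ1−h1·(2M1+M2)/6=1/2
t_q=5/2 → seg 1, τ=1/2; S=-4+1/2·τ+0·τ²+0·τ³=-15/4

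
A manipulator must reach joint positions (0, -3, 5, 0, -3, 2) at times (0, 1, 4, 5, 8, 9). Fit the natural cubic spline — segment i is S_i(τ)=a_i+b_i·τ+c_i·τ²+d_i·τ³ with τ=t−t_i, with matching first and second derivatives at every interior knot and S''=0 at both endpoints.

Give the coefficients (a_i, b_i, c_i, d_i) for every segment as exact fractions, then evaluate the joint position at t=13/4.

  seg 0: a=0 b=-12638/2961 c=0 d=3755/2961
  seg 1: a=-3 b=-1373/2961 c=3755/987 d=-24526/26649
  seg 2: a=5 b=-7361/2961 c=-13261/2961 d=277/141
  seg 3: a=0 b=-16432/2961 c=4190/2961 d=901/26649
  seg 4: a=-3 b=11411/2961 c=1697/987 d=-1697/2961
S(13/4) = 49835/10528

Δ: Δ0=-3, Δ1=8/3, Δ2=-5, Δ3=-1, Δ4=5
row 1: diag=8, rhs=34; c'=3/8, d'=17/4
row 2: denom=8−3·3/8=55/8; d'=(-46−3·17/4)/(55/8)=-94/11
row 3: denom=8−1·8/55=432/55; d'=(24−1·-94/11)/(432/55)=895/216
row 4: denom=8−3·55/144=329/48; d'=(36−3·895/216)/(329/48)=3394/987
back: M4=3394/987
back: M3=895/216−55/144·3394/987=8380/2961
back: M2=-94/11−8/55·8380/2961=-26522/2961
back: M1=17/4−3/8·-26522/2961=7510/987
M: M0=0, M1=7510/987, M2=-26522/2961, M3=8380/2961, M4=3394/987, M5=0
seg 0: a=0, c=M0/2=0, d=(M1−M0)/(6·1)=3755/2961, b=Δ0−h0·(2M0+M1)/6=-12638/2961
seg 1: a=-3, c=M1/2=3755/987, d=(M2−M1)/(6·3)=-24526/26649, b=Δ1−h1·(2M1+M2)/6=-1373/2961
seg 2: a=5, c=M2/2=-13261/2961, d=(M3−M2)/(6·1)=277/141, b=Δ2−h2·(2M2+M3)/6=-7361/2961
seg 3: a=0, c=M3/2=4190/2961, d=(M4−M3)/(6·3)=901/26649, b=Δ3−h3·(2M3+M4)/6=-16432/2961
seg 4: a=-3, c=M4/2=1697/987, d=(M5−M4)/(6·1)=-1697/2961, b=Δ4−h4·(2M4+M5)/6=11411/2961
t_q=13/4 → seg 1, τ=9/4; S=-3+-1373/2961·τ+3755/987·τ²+-24526/26649·τ³=49835/10528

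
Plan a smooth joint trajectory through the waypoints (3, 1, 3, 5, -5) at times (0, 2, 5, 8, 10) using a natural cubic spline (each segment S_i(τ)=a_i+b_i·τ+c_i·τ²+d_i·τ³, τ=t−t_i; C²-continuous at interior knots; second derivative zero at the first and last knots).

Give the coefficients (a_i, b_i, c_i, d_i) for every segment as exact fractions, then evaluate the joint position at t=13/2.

Δ: Δ0=-1, Δ1=2/3, Δ2=2/3, Δ3=-5
row 1: diag=10, rhs=10; c'=3/10, d'=1
row 2: denom=12−3·3/10=111/10; d'=(0−3·1)/(111/10)=-10/37
row 3: denom=10−3·10/37=340/37; d'=(-34−3·-10/37)/(340/37)=-307/85
back: M3=-307/85
back: M2=-10/37−10/37·-307/85=12/17
back: M1=1−3/10·12/17=67/85
M: M0=0, M1=67/85, M2=12/17, M3=-307/85, M4=0
seg 0: a=3, c=M0/2=0, d=(M1−M0)/(6·2)=67/1020, b=Δ0−h0·(2M0+M1)/6=-322/255
seg 1: a=1, c=M1/2=67/170, d=(M2−M1)/(6·3)=-7/1530, b=Δ1−h1·(2M1+M2)/6=-121/255
seg 2: a=3, c=M2/2=6/17, d=(M3−M2)/(6·3)=-367/1530, b=Δ2−h2·(2M2+M3)/6=53/30
seg 3: a=5, c=M3/2=-307/170, d=(M4−M3)/(6·2)=307/1020, b=Δ3−h3·(2M3+M4)/6=-661/255
t_q=13/2 → seg 2, τ=3/2; S=3+53/30·τ+6/17·τ²+-367/1530·τ³=7663/1360

  seg 0: a=3 b=-322/255 c=0 d=67/1020
  seg 1: a=1 b=-121/255 c=67/170 d=-7/1530
  seg 2: a=3 b=53/30 c=6/17 d=-367/1530
  seg 3: a=5 b=-661/255 c=-307/170 d=307/1020
S(13/2) = 7663/1360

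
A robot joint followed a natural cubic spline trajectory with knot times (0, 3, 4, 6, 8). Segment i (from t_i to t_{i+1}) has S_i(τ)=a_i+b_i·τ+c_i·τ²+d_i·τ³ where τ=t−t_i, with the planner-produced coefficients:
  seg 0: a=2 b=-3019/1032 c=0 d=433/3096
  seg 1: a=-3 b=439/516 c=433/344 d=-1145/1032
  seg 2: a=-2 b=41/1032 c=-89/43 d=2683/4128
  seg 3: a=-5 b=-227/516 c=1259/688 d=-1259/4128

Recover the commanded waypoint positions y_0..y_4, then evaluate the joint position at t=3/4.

y_0=2 y_1=-3 y_2=-2 y_3=-5 y_4=-1
S(3/4) = -2973/22016

y_0 = S_0(0) = a_0 = 2
y_1 = S_1(0) = a_1 = -3
y_2 = S_2(0) = a_2 = -2
y_3 = S_3(0) = a_3 = -5
y_4 = S_3(2) = -1
t_q=3/4 is in segment 0 (τ=3/4); S_0(τ)=-2973/22016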